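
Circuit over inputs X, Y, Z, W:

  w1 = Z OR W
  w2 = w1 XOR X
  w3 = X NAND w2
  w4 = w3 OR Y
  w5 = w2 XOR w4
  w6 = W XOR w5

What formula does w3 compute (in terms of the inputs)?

w1 = Z OR W
w2 = w1 XOR X = (Z OR W) XOR X
w3 = X NAND w2 = X NAND ((Z OR W) XOR X)

X NAND ((Z OR W) XOR X)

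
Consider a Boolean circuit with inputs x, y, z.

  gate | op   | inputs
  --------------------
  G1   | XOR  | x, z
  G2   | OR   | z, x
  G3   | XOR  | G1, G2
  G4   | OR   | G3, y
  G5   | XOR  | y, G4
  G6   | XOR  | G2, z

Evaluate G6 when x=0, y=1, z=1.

G2 = 1 OR 0 = 1
G6 = 1 XOR 1 = 0

0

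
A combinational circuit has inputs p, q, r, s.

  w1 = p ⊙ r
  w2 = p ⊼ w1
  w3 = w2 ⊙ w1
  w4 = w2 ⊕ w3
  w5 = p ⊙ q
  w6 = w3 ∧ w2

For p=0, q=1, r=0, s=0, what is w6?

w1 = 0 ⊙ 0 = 1
w2 = 0 ⊼ 1 = 1
w3 = 1 ⊙ 1 = 1
w6 = 1 ∧ 1 = 1

1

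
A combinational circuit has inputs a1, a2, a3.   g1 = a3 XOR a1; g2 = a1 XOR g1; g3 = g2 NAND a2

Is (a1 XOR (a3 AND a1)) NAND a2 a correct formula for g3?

No

g1 = a3 XOR a1
g2 = a1 XOR g1 = a1 XOR (a3 XOR a1)
g3 = g2 NAND a2 = (a1 XOR (a3 XOR a1)) NAND a2
At a1=0, a2=1, a3=1: circuit gives 0, formula gives 1.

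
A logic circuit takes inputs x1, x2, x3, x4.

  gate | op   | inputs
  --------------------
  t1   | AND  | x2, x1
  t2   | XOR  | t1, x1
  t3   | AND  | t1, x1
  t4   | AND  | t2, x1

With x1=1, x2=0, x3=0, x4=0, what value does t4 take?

t1 = 0 AND 1 = 0
t2 = 0 XOR 1 = 1
t4 = 1 AND 1 = 1

1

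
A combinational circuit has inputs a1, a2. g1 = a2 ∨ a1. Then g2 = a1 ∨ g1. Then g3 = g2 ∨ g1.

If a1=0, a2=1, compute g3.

1

g1 = 1 ∨ 0 = 1
g2 = 0 ∨ 1 = 1
g3 = 1 ∨ 1 = 1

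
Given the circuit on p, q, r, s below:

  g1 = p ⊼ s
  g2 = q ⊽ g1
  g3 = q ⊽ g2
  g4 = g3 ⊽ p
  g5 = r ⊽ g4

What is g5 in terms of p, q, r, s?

r ⊽ ((q ⊽ (q ⊽ (p ⊼ s))) ⊽ p)

g1 = p ⊼ s
g2 = q ⊽ g1 = q ⊽ (p ⊼ s)
g3 = q ⊽ g2 = q ⊽ (q ⊽ (p ⊼ s))
g4 = g3 ⊽ p = (q ⊽ (q ⊽ (p ⊼ s))) ⊽ p
g5 = r ⊽ g4 = r ⊽ ((q ⊽ (q ⊽ (p ⊼ s))) ⊽ p)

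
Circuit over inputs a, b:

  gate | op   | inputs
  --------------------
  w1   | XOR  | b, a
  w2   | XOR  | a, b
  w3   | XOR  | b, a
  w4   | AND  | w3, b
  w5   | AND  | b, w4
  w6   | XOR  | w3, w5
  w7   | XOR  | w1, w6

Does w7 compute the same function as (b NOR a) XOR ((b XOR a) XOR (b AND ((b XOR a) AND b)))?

w1 = b XOR a
w3 = b XOR a
w4 = w3 AND b = (b XOR a) AND b
w5 = b AND w4 = b AND ((b XOR a) AND b)
w6 = w3 XOR w5 = (b XOR a) XOR (b AND ((b XOR a) AND b))
w7 = w1 XOR w6 = (b XOR a) XOR ((b XOR a) XOR (b AND ((b XOR a) AND b)))
At a=0, b=0: circuit gives 0, formula gives 1.

No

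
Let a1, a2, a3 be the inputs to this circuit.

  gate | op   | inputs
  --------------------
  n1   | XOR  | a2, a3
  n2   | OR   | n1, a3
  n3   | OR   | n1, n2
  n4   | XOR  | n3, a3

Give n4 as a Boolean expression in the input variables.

n1 = a2 XOR a3
n2 = n1 OR a3 = (a2 XOR a3) OR a3
n3 = n1 OR n2 = (a2 XOR a3) OR ((a2 XOR a3) OR a3)
n4 = n3 XOR a3 = ((a2 XOR a3) OR ((a2 XOR a3) OR a3)) XOR a3

((a2 XOR a3) OR ((a2 XOR a3) OR a3)) XOR a3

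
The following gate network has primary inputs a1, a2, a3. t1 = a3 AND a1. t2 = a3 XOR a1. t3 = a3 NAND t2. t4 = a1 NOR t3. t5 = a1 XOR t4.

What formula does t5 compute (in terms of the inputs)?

t2 = a3 XOR a1
t3 = a3 NAND t2 = a3 NAND (a3 XOR a1)
t4 = a1 NOR t3 = a1 NOR (a3 NAND (a3 XOR a1))
t5 = a1 XOR t4 = a1 XOR (a1 NOR (a3 NAND (a3 XOR a1)))

a1 XOR (a1 NOR (a3 NAND (a3 XOR a1)))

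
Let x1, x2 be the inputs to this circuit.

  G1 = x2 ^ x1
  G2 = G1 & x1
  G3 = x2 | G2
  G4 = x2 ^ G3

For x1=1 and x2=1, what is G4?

G1 = 1 ^ 1 = 0
G2 = 0 & 1 = 0
G3 = 1 | 0 = 1
G4 = 1 ^ 1 = 0

0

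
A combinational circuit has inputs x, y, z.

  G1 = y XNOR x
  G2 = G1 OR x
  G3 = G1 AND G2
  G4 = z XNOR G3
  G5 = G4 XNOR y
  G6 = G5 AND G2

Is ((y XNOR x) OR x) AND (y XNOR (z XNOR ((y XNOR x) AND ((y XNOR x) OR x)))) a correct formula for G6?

G1 = y XNOR x
G2 = G1 OR x = (y XNOR x) OR x
G3 = G1 AND G2 = (y XNOR x) AND ((y XNOR x) OR x)
G4 = z XNOR G3 = z XNOR ((y XNOR x) AND ((y XNOR x) OR x))
G5 = G4 XNOR y = (z XNOR ((y XNOR x) AND ((y XNOR x) OR x))) XNOR y
G6 = G5 AND G2 = ((z XNOR ((y XNOR x) AND ((y XNOR x) OR x))) XNOR y) AND ((y XNOR x) OR x)
At x=0, y=0, z=1: circuit gives 0, formula gives 0.
At x=0, y=0, z=0: circuit gives 1, formula gives 1.
Agrees on all 8 inputs.

Yes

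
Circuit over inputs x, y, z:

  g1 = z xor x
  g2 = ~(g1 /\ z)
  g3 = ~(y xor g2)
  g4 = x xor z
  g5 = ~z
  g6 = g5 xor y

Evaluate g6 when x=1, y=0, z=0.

g5 = ~0 = 1
g6 = 1 xor 0 = 1

1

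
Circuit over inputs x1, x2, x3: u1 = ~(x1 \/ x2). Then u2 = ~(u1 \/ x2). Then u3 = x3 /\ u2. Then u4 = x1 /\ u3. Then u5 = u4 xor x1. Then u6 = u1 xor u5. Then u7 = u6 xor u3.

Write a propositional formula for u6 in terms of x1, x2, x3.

u1 = ~(x1 \/ x2)
u2 = ~(u1 \/ x2) = ~((~(x1 \/ x2)) \/ x2)
u3 = x3 /\ u2 = x3 /\ (~((~(x1 \/ x2)) \/ x2))
u4 = x1 /\ u3 = x1 /\ (x3 /\ (~((~(x1 \/ x2)) \/ x2)))
u5 = u4 xor x1 = (x1 /\ (x3 /\ (~((~(x1 \/ x2)) \/ x2)))) xor x1
u6 = u1 xor u5 = (~(x1 \/ x2)) xor ((x1 /\ (x3 /\ (~((~(x1 \/ x2)) \/ x2)))) xor x1)

(~(x1 \/ x2)) xor ((x1 /\ (x3 /\ (~((~(x1 \/ x2)) \/ x2)))) xor x1)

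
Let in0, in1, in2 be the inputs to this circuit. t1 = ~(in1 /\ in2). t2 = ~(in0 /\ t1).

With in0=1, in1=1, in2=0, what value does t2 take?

t1 = ~(1 /\ 0) = 1
t2 = ~(1 /\ 1) = 0

0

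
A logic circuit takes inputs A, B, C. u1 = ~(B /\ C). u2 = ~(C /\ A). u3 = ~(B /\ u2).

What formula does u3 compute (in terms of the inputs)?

~(B /\ (~(C /\ A)))

u2 = ~(C /\ A)
u3 = ~(B /\ u2) = ~(B /\ (~(C /\ A)))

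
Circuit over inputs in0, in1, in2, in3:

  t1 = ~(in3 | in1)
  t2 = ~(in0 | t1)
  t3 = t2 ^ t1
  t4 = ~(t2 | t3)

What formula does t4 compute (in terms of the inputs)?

~((~(in0 | (~(in3 | in1)))) | ((~(in0 | (~(in3 | in1)))) ^ (~(in3 | in1))))

t1 = ~(in3 | in1)
t2 = ~(in0 | t1) = ~(in0 | (~(in3 | in1)))
t3 = t2 ^ t1 = (~(in0 | (~(in3 | in1)))) ^ (~(in3 | in1))
t4 = ~(t2 | t3) = ~((~(in0 | (~(in3 | in1)))) | ((~(in0 | (~(in3 | in1)))) ^ (~(in3 | in1))))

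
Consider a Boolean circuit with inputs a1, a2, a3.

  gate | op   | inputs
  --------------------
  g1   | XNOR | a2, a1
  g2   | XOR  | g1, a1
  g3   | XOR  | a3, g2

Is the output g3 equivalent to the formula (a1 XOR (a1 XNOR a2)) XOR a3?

g1 = a2 XNOR a1
g2 = g1 XOR a1 = (a2 XNOR a1) XOR a1
g3 = a3 XOR g2 = a3 XOR ((a2 XNOR a1) XOR a1)
At a1=0, a2=0, a3=1: circuit gives 0, formula gives 0.
At a1=0, a2=0, a3=0: circuit gives 1, formula gives 1.
Agrees on all 8 inputs.

Yes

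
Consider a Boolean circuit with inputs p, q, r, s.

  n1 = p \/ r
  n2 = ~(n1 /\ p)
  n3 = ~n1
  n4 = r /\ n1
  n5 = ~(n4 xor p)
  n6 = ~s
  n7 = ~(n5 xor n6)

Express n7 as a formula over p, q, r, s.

n1 = p \/ r
n4 = r /\ n1 = r /\ (p \/ r)
n5 = ~(n4 xor p) = ~((r /\ (p \/ r)) xor p)
n6 = ~s
n7 = ~(n5 xor n6) = ~((~((r /\ (p \/ r)) xor p)) xor ~s)

~((~((r /\ (p \/ r)) xor p)) xor ~s)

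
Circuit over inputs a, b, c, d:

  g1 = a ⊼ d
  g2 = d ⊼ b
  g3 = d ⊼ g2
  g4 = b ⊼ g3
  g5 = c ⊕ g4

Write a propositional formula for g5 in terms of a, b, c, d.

c ⊕ (b ⊼ (d ⊼ (d ⊼ b)))

g2 = d ⊼ b
g3 = d ⊼ g2 = d ⊼ (d ⊼ b)
g4 = b ⊼ g3 = b ⊼ (d ⊼ (d ⊼ b))
g5 = c ⊕ g4 = c ⊕ (b ⊼ (d ⊼ (d ⊼ b)))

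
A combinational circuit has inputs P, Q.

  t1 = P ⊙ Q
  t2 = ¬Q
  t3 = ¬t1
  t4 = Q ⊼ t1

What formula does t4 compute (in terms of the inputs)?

Q ⊼ (P ⊙ Q)

t1 = P ⊙ Q
t4 = Q ⊼ t1 = Q ⊼ (P ⊙ Q)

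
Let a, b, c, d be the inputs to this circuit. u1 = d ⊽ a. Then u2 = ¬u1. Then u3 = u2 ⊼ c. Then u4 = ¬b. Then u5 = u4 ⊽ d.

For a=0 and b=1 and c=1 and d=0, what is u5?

u4 = ¬1 = 0
u5 = 0 ⊽ 0 = 1

1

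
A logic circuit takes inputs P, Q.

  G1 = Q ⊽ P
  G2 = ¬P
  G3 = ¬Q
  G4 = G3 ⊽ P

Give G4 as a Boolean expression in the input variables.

G3 = ¬Q
G4 = G3 ⊽ P = ¬Q ⊽ P

¬Q ⊽ P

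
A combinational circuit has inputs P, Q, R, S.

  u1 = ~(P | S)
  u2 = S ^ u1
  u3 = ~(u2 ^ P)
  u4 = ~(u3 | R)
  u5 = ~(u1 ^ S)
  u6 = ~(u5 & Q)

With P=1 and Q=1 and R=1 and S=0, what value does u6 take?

0

u1 = ~(1 | 0) = 0
u5 = ~(0 ^ 0) = 1
u6 = ~(1 & 1) = 0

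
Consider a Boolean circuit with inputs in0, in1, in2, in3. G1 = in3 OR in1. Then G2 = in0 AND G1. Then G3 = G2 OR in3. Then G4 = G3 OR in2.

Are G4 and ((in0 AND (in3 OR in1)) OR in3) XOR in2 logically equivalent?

G1 = in3 OR in1
G2 = in0 AND G1 = in0 AND (in3 OR in1)
G3 = G2 OR in3 = (in0 AND (in3 OR in1)) OR in3
G4 = G3 OR in2 = ((in0 AND (in3 OR in1)) OR in3) OR in2
At in0=0, in1=0, in2=1, in3=1: circuit gives 1, formula gives 0.

No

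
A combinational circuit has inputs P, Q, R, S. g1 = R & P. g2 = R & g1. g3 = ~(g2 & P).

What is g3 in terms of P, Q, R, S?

~((R & (R & P)) & P)

g1 = R & P
g2 = R & g1 = R & (R & P)
g3 = ~(g2 & P) = ~((R & (R & P)) & P)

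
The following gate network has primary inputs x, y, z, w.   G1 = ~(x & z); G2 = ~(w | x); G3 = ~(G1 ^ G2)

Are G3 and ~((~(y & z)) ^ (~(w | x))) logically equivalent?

G1 = ~(x & z)
G2 = ~(w | x)
G3 = ~(G1 ^ G2) = ~((~(x & z)) ^ (~(w | x)))
At x=0, y=1, z=1, w=0: circuit gives 1, formula gives 0.

No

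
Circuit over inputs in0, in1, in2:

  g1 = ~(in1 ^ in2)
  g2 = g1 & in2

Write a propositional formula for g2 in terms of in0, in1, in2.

g1 = ~(in1 ^ in2)
g2 = g1 & in2 = (~(in1 ^ in2)) & in2

(~(in1 ^ in2)) & in2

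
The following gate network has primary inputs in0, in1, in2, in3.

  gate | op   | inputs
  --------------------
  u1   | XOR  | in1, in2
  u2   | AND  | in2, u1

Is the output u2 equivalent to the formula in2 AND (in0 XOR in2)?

No

u1 = in1 XOR in2
u2 = in2 AND u1 = in2 AND (in1 XOR in2)
At in0=0, in1=1, in2=1, in3=0: circuit gives 0, formula gives 1.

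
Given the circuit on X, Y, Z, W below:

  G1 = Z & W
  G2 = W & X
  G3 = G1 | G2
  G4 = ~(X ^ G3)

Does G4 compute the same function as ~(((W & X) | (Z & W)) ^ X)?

Yes

G1 = Z & W
G2 = W & X
G3 = G1 | G2 = (Z & W) | (W & X)
G4 = ~(X ^ G3) = ~(X ^ ((Z & W) | (W & X)))
At X=0, Y=0, Z=1, W=1: circuit gives 0, formula gives 0.
At X=0, Y=0, Z=0, W=0: circuit gives 1, formula gives 1.
Agrees on all 16 inputs.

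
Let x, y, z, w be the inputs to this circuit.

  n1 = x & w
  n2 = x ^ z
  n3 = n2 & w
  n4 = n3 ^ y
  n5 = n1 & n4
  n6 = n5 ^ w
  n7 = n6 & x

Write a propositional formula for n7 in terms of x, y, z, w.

n1 = x & w
n2 = x ^ z
n3 = n2 & w = (x ^ z) & w
n4 = n3 ^ y = ((x ^ z) & w) ^ y
n5 = n1 & n4 = (x & w) & (((x ^ z) & w) ^ y)
n6 = n5 ^ w = ((x & w) & (((x ^ z) & w) ^ y)) ^ w
n7 = n6 & x = (((x & w) & (((x ^ z) & w) ^ y)) ^ w) & x

(((x & w) & (((x ^ z) & w) ^ y)) ^ w) & x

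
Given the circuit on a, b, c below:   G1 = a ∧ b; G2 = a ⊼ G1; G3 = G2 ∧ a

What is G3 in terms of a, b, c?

(a ⊼ (a ∧ b)) ∧ a

G1 = a ∧ b
G2 = a ⊼ G1 = a ⊼ (a ∧ b)
G3 = G2 ∧ a = (a ⊼ (a ∧ b)) ∧ a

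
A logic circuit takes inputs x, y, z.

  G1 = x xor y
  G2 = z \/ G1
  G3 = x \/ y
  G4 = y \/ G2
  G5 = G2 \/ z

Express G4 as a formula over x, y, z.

G1 = x xor y
G2 = z \/ G1 = z \/ (x xor y)
G4 = y \/ G2 = y \/ (z \/ (x xor y))

y \/ (z \/ (x xor y))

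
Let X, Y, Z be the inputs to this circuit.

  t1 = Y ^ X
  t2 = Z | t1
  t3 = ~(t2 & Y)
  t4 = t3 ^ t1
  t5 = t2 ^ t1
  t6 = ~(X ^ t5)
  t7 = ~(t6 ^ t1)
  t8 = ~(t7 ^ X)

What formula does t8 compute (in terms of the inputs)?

~((~((~(X ^ ((Z | (Y ^ X)) ^ (Y ^ X)))) ^ (Y ^ X))) ^ X)

t1 = Y ^ X
t2 = Z | t1 = Z | (Y ^ X)
t5 = t2 ^ t1 = (Z | (Y ^ X)) ^ (Y ^ X)
t6 = ~(X ^ t5) = ~(X ^ ((Z | (Y ^ X)) ^ (Y ^ X)))
t7 = ~(t6 ^ t1) = ~((~(X ^ ((Z | (Y ^ X)) ^ (Y ^ X)))) ^ (Y ^ X))
t8 = ~(t7 ^ X) = ~((~((~(X ^ ((Z | (Y ^ X)) ^ (Y ^ X)))) ^ (Y ^ X))) ^ X)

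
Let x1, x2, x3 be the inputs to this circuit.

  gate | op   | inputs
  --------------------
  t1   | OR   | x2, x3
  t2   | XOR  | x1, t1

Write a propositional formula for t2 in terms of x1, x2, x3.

t1 = x2 OR x3
t2 = x1 XOR t1 = x1 XOR (x2 OR x3)

x1 XOR (x2 OR x3)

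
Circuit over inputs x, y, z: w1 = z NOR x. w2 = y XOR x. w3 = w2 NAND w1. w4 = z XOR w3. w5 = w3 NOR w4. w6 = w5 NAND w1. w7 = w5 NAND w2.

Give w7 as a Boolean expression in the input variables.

(((y XOR x) NAND (z NOR x)) NOR (z XOR ((y XOR x) NAND (z NOR x)))) NAND (y XOR x)

w1 = z NOR x
w2 = y XOR x
w3 = w2 NAND w1 = (y XOR x) NAND (z NOR x)
w4 = z XOR w3 = z XOR ((y XOR x) NAND (z NOR x))
w5 = w3 NOR w4 = ((y XOR x) NAND (z NOR x)) NOR (z XOR ((y XOR x) NAND (z NOR x)))
w7 = w5 NAND w2 = (((y XOR x) NAND (z NOR x)) NOR (z XOR ((y XOR x) NAND (z NOR x)))) NAND (y XOR x)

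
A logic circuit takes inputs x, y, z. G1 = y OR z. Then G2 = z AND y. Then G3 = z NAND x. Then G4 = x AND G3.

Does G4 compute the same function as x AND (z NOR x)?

G3 = z NAND x
G4 = x AND G3 = x AND (z NAND x)
At x=1, y=0, z=0: circuit gives 1, formula gives 0.

No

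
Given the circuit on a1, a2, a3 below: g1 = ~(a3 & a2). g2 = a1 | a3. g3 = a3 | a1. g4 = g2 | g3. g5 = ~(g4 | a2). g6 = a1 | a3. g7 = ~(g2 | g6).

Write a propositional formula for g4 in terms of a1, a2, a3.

(a1 | a3) | (a3 | a1)

g2 = a1 | a3
g3 = a3 | a1
g4 = g2 | g3 = (a1 | a3) | (a3 | a1)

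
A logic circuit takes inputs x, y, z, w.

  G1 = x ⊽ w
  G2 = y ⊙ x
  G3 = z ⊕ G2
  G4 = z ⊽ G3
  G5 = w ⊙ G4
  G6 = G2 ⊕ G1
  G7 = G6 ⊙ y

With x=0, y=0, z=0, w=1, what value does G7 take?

G1 = 0 ⊽ 1 = 0
G2 = 0 ⊙ 0 = 1
G6 = 1 ⊕ 0 = 1
G7 = 1 ⊙ 0 = 0

0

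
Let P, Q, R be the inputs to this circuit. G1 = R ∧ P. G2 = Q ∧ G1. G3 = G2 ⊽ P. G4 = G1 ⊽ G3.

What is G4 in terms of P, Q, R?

G1 = R ∧ P
G2 = Q ∧ G1 = Q ∧ (R ∧ P)
G3 = G2 ⊽ P = (Q ∧ (R ∧ P)) ⊽ P
G4 = G1 ⊽ G3 = (R ∧ P) ⊽ ((Q ∧ (R ∧ P)) ⊽ P)

(R ∧ P) ⊽ ((Q ∧ (R ∧ P)) ⊽ P)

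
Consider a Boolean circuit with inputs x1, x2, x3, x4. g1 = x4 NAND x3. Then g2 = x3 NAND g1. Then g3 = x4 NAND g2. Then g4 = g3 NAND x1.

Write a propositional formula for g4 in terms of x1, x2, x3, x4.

(x4 NAND (x3 NAND (x4 NAND x3))) NAND x1

g1 = x4 NAND x3
g2 = x3 NAND g1 = x3 NAND (x4 NAND x3)
g3 = x4 NAND g2 = x4 NAND (x3 NAND (x4 NAND x3))
g4 = g3 NAND x1 = (x4 NAND (x3 NAND (x4 NAND x3))) NAND x1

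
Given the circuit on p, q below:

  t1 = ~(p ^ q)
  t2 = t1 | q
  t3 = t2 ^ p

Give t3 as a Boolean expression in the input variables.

((~(p ^ q)) | q) ^ p

t1 = ~(p ^ q)
t2 = t1 | q = (~(p ^ q)) | q
t3 = t2 ^ p = ((~(p ^ q)) | q) ^ p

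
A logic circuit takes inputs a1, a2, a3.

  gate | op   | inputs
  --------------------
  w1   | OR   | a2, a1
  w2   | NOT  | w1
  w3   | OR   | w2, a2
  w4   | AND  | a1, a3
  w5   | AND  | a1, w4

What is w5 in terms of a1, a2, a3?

a1 AND (a1 AND a3)

w4 = a1 AND a3
w5 = a1 AND w4 = a1 AND (a1 AND a3)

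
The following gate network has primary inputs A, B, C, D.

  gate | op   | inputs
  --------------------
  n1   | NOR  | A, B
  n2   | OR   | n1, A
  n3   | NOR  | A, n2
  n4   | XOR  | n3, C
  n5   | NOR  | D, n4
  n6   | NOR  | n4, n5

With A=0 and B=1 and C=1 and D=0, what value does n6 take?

0

n1 = 0 NOR 1 = 0
n2 = 0 OR 0 = 0
n3 = 0 NOR 0 = 1
n4 = 1 XOR 1 = 0
n5 = 0 NOR 0 = 1
n6 = 0 NOR 1 = 0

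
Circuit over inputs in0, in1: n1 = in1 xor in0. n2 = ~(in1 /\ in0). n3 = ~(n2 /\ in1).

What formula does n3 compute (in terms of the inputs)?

n2 = ~(in1 /\ in0)
n3 = ~(n2 /\ in1) = ~((~(in1 /\ in0)) /\ in1)

~((~(in1 /\ in0)) /\ in1)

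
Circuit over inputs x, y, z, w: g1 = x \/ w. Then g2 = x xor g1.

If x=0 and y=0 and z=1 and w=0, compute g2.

0

g1 = 0 \/ 0 = 0
g2 = 0 xor 0 = 0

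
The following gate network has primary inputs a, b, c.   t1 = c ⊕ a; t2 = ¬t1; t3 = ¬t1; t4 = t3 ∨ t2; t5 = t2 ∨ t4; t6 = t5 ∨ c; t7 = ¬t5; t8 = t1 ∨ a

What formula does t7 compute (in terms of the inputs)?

t1 = c ⊕ a
t2 = ¬t1 = ¬(c ⊕ a)
t3 = ¬t1 = ¬(c ⊕ a)
t4 = t3 ∨ t2 = ¬(c ⊕ a) ∨ ¬(c ⊕ a)
t5 = t2 ∨ t4 = ¬(c ⊕ a) ∨ (¬(c ⊕ a) ∨ ¬(c ⊕ a))
t7 = ¬t5 = ¬(¬(c ⊕ a) ∨ (¬(c ⊕ a) ∨ ¬(c ⊕ a)))

¬(¬(c ⊕ a) ∨ (¬(c ⊕ a) ∨ ¬(c ⊕ a)))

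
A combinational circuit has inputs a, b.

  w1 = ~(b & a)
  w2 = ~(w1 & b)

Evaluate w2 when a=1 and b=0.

1

w1 = ~(0 & 1) = 1
w2 = ~(1 & 0) = 1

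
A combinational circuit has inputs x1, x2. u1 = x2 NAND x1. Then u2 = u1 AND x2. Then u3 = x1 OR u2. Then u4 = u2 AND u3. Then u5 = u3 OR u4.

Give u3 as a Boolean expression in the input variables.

x1 OR ((x2 NAND x1) AND x2)

u1 = x2 NAND x1
u2 = u1 AND x2 = (x2 NAND x1) AND x2
u3 = x1 OR u2 = x1 OR ((x2 NAND x1) AND x2)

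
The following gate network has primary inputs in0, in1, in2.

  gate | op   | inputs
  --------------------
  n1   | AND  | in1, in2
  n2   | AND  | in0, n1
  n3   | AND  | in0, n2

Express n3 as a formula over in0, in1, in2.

n1 = in1 AND in2
n2 = in0 AND n1 = in0 AND (in1 AND in2)
n3 = in0 AND n2 = in0 AND (in0 AND (in1 AND in2))

in0 AND (in0 AND (in1 AND in2))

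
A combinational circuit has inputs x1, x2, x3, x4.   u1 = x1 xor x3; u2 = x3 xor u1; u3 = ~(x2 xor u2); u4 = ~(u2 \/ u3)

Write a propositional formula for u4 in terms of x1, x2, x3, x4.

u1 = x1 xor x3
u2 = x3 xor u1 = x3 xor (x1 xor x3)
u3 = ~(x2 xor u2) = ~(x2 xor (x3 xor (x1 xor x3)))
u4 = ~(u2 \/ u3) = ~((x3 xor (x1 xor x3)) \/ (~(x2 xor (x3 xor (x1 xor x3)))))

~((x3 xor (x1 xor x3)) \/ (~(x2 xor (x3 xor (x1 xor x3)))))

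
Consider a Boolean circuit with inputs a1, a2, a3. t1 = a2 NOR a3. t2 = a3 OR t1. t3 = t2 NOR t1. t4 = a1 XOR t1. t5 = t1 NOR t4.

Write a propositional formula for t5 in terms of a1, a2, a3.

(a2 NOR a3) NOR (a1 XOR (a2 NOR a3))

t1 = a2 NOR a3
t4 = a1 XOR t1 = a1 XOR (a2 NOR a3)
t5 = t1 NOR t4 = (a2 NOR a3) NOR (a1 XOR (a2 NOR a3))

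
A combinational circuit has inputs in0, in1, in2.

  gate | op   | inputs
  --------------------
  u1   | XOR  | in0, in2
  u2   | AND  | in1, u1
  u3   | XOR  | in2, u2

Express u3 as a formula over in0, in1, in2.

in2 XOR (in1 AND (in0 XOR in2))

u1 = in0 XOR in2
u2 = in1 AND u1 = in1 AND (in0 XOR in2)
u3 = in2 XOR u2 = in2 XOR (in1 AND (in0 XOR in2))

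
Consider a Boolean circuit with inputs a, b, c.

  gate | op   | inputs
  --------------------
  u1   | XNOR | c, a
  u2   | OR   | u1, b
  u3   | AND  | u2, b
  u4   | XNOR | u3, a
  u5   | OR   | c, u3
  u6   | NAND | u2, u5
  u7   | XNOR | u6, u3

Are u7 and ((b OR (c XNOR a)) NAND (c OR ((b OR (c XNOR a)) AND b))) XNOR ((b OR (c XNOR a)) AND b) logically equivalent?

Yes

u1 = c XNOR a
u2 = u1 OR b = (c XNOR a) OR b
u3 = u2 AND b = ((c XNOR a) OR b) AND b
u5 = c OR u3 = c OR (((c XNOR a) OR b) AND b)
u6 = u2 NAND u5 = ((c XNOR a) OR b) NAND (c OR (((c XNOR a) OR b) AND b))
u7 = u6 XNOR u3 = (((c XNOR a) OR b) NAND (c OR (((c XNOR a) OR b) AND b))) XNOR (((c XNOR a) OR b) AND b)
At a=0, b=0, c=0: circuit gives 0, formula gives 0.
At a=1, b=0, c=1: circuit gives 1, formula gives 1.
Agrees on all 8 inputs.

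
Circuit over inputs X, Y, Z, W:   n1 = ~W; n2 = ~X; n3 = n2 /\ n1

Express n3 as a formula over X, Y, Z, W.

~X /\ ~W

n1 = ~W
n2 = ~X
n3 = n2 /\ n1 = ~X /\ ~W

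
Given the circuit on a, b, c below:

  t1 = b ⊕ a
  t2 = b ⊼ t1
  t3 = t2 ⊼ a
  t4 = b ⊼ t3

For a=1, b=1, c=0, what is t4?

t1 = 1 ⊕ 1 = 0
t2 = 1 ⊼ 0 = 1
t3 = 1 ⊼ 1 = 0
t4 = 1 ⊼ 0 = 1

1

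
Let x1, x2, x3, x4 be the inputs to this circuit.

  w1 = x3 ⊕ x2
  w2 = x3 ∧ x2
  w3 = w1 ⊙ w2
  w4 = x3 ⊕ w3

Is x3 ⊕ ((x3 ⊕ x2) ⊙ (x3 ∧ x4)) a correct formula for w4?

w1 = x3 ⊕ x2
w2 = x3 ∧ x2
w3 = w1 ⊙ w2 = (x3 ⊕ x2) ⊙ (x3 ∧ x2)
w4 = x3 ⊕ w3 = x3 ⊕ ((x3 ⊕ x2) ⊙ (x3 ∧ x2))
At x1=0, x2=0, x3=1, x4=1: circuit gives 1, formula gives 0.

No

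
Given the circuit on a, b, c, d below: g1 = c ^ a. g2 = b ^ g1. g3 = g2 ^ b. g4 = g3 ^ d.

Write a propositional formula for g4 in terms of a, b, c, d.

g1 = c ^ a
g2 = b ^ g1 = b ^ (c ^ a)
g3 = g2 ^ b = (b ^ (c ^ a)) ^ b
g4 = g3 ^ d = ((b ^ (c ^ a)) ^ b) ^ d

((b ^ (c ^ a)) ^ b) ^ d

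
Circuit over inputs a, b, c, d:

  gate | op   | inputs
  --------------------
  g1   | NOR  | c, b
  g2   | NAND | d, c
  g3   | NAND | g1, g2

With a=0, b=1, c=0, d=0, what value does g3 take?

g1 = 0 NOR 1 = 0
g2 = 0 NAND 0 = 1
g3 = 0 NAND 1 = 1

1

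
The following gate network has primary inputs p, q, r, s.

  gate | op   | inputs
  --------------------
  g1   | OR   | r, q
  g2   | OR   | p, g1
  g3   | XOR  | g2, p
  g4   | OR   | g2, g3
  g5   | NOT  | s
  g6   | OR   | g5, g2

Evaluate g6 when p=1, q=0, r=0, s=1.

g1 = 0 OR 0 = 0
g2 = 1 OR 0 = 1
g5 = NOT 1 = 0
g6 = 0 OR 1 = 1

1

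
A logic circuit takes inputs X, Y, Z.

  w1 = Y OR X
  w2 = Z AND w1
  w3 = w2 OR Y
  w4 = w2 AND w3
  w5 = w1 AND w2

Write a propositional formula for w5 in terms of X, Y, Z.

w1 = Y OR X
w2 = Z AND w1 = Z AND (Y OR X)
w5 = w1 AND w2 = (Y OR X) AND (Z AND (Y OR X))

(Y OR X) AND (Z AND (Y OR X))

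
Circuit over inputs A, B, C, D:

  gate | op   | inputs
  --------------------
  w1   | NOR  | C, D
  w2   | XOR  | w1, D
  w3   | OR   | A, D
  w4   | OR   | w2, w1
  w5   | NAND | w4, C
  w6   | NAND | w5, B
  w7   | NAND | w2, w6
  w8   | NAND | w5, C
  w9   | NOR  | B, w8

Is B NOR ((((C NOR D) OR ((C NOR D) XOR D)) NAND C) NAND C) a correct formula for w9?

w1 = C NOR D
w2 = w1 XOR D = (C NOR D) XOR D
w4 = w2 OR w1 = ((C NOR D) XOR D) OR (C NOR D)
w5 = w4 NAND C = (((C NOR D) XOR D) OR (C NOR D)) NAND C
w8 = w5 NAND C = ((((C NOR D) XOR D) OR (C NOR D)) NAND C) NAND C
w9 = B NOR w8 = B NOR (((((C NOR D) XOR D) OR (C NOR D)) NAND C) NAND C)
At A=0, B=0, C=0, D=0: circuit gives 0, formula gives 0.
At A=0, B=0, C=1, D=0: circuit gives 1, formula gives 1.
Agrees on all 16 inputs.

Yes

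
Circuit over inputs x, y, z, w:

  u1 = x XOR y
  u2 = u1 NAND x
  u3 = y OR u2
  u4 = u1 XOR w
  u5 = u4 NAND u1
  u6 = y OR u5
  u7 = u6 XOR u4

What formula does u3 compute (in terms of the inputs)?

y OR ((x XOR y) NAND x)

u1 = x XOR y
u2 = u1 NAND x = (x XOR y) NAND x
u3 = y OR u2 = y OR ((x XOR y) NAND x)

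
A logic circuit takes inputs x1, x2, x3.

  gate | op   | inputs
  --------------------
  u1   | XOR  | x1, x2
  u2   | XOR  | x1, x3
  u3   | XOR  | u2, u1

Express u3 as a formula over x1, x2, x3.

(x1 XOR x3) XOR (x1 XOR x2)

u1 = x1 XOR x2
u2 = x1 XOR x3
u3 = u2 XOR u1 = (x1 XOR x3) XOR (x1 XOR x2)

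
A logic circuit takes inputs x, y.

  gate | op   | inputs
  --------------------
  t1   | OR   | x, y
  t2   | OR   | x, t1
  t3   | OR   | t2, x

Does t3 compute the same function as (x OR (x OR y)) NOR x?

t1 = x OR y
t2 = x OR t1 = x OR (x OR y)
t3 = t2 OR x = (x OR (x OR y)) OR x
At x=0, y=0: circuit gives 0, formula gives 1.

No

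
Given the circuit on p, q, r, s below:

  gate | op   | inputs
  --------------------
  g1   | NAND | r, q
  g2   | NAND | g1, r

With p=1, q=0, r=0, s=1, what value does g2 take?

1

g1 = 0 NAND 0 = 1
g2 = 1 NAND 0 = 1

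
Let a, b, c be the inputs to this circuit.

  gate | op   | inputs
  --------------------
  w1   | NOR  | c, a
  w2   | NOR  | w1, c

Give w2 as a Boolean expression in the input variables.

(c NOR a) NOR c

w1 = c NOR a
w2 = w1 NOR c = (c NOR a) NOR c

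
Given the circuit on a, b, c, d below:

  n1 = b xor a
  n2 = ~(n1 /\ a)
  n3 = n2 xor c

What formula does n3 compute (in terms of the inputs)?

(~((b xor a) /\ a)) xor c

n1 = b xor a
n2 = ~(n1 /\ a) = ~((b xor a) /\ a)
n3 = n2 xor c = (~((b xor a) /\ a)) xor c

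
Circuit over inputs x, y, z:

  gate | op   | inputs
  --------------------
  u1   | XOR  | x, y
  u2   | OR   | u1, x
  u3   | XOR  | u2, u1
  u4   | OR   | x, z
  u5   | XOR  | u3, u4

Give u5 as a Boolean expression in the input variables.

(((x XOR y) OR x) XOR (x XOR y)) XOR (x OR z)

u1 = x XOR y
u2 = u1 OR x = (x XOR y) OR x
u3 = u2 XOR u1 = ((x XOR y) OR x) XOR (x XOR y)
u4 = x OR z
u5 = u3 XOR u4 = (((x XOR y) OR x) XOR (x XOR y)) XOR (x OR z)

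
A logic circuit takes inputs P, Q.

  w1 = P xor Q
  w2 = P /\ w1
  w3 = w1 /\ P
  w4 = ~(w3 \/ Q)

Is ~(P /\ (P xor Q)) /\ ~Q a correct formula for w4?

Yes

w1 = P xor Q
w3 = w1 /\ P = (P xor Q) /\ P
w4 = ~(w3 \/ Q) = ~(((P xor Q) /\ P) \/ Q)
At P=0, Q=1: circuit gives 0, formula gives 0.
At P=0, Q=0: circuit gives 1, formula gives 1.
Agrees on all 4 inputs.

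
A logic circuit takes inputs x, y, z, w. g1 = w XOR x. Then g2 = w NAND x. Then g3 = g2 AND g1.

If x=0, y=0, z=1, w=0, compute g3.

0

g1 = 0 XOR 0 = 0
g2 = 0 NAND 0 = 1
g3 = 1 AND 0 = 0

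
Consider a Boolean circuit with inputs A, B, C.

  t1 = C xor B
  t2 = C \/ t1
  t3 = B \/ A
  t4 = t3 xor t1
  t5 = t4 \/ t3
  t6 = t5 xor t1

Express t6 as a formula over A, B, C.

(((B \/ A) xor (C xor B)) \/ (B \/ A)) xor (C xor B)

t1 = C xor B
t3 = B \/ A
t4 = t3 xor t1 = (B \/ A) xor (C xor B)
t5 = t4 \/ t3 = ((B \/ A) xor (C xor B)) \/ (B \/ A)
t6 = t5 xor t1 = (((B \/ A) xor (C xor B)) \/ (B \/ A)) xor (C xor B)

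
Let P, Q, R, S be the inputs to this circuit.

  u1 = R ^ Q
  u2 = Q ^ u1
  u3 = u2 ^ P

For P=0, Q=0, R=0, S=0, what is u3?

u1 = 0 ^ 0 = 0
u2 = 0 ^ 0 = 0
u3 = 0 ^ 0 = 0

0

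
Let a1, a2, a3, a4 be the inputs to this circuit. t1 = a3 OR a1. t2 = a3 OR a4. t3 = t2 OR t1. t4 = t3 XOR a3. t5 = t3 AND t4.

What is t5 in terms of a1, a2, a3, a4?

t1 = a3 OR a1
t2 = a3 OR a4
t3 = t2 OR t1 = (a3 OR a4) OR (a3 OR a1)
t4 = t3 XOR a3 = ((a3 OR a4) OR (a3 OR a1)) XOR a3
t5 = t3 AND t4 = ((a3 OR a4) OR (a3 OR a1)) AND (((a3 OR a4) OR (a3 OR a1)) XOR a3)

((a3 OR a4) OR (a3 OR a1)) AND (((a3 OR a4) OR (a3 OR a1)) XOR a3)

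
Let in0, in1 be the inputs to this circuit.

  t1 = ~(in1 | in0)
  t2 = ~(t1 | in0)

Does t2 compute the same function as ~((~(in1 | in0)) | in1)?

t1 = ~(in1 | in0)
t2 = ~(t1 | in0) = ~((~(in1 | in0)) | in0)
At in0=0, in1=1: circuit gives 1, formula gives 0.

No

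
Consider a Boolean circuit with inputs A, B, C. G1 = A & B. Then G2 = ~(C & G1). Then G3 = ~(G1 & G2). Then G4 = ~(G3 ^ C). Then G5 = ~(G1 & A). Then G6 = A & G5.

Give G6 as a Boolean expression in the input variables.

A & (~((A & B) & A))

G1 = A & B
G5 = ~(G1 & A) = ~((A & B) & A)
G6 = A & G5 = A & (~((A & B) & A))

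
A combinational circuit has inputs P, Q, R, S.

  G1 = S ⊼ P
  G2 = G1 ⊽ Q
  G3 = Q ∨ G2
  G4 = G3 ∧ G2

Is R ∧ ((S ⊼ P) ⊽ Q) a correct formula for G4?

G1 = S ⊼ P
G2 = G1 ⊽ Q = (S ⊼ P) ⊽ Q
G3 = Q ∨ G2 = Q ∨ ((S ⊼ P) ⊽ Q)
G4 = G3 ∧ G2 = (Q ∨ ((S ⊼ P) ⊽ Q)) ∧ ((S ⊼ P) ⊽ Q)
At P=1, Q=0, R=0, S=1: circuit gives 1, formula gives 0.

No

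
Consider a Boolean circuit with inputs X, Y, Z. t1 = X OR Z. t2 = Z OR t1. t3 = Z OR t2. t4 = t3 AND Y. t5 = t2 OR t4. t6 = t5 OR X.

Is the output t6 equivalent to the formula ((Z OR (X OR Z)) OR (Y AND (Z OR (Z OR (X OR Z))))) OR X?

Yes

t1 = X OR Z
t2 = Z OR t1 = Z OR (X OR Z)
t3 = Z OR t2 = Z OR (Z OR (X OR Z))
t4 = t3 AND Y = (Z OR (Z OR (X OR Z))) AND Y
t5 = t2 OR t4 = (Z OR (X OR Z)) OR ((Z OR (Z OR (X OR Z))) AND Y)
t6 = t5 OR X = ((Z OR (X OR Z)) OR ((Z OR (Z OR (X OR Z))) AND Y)) OR X
At X=0, Y=0, Z=0: circuit gives 0, formula gives 0.
At X=0, Y=0, Z=1: circuit gives 1, formula gives 1.
Agrees on all 8 inputs.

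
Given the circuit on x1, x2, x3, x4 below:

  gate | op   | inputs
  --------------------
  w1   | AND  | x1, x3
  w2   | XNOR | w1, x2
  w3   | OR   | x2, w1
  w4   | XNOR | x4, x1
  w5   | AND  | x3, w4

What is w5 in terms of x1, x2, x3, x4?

x3 AND (x4 XNOR x1)

w4 = x4 XNOR x1
w5 = x3 AND w4 = x3 AND (x4 XNOR x1)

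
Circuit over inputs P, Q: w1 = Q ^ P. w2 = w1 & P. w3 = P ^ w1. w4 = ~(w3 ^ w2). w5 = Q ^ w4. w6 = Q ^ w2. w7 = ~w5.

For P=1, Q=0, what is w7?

1

w1 = 0 ^ 1 = 1
w2 = 1 & 1 = 1
w3 = 1 ^ 1 = 0
w4 = ~(0 ^ 1) = 0
w5 = 0 ^ 0 = 0
w7 = ~0 = 1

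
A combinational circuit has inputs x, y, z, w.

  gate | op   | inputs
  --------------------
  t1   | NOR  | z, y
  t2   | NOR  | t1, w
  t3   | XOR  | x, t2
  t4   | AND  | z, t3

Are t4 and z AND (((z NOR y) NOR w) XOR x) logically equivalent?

t1 = z NOR y
t2 = t1 NOR w = (z NOR y) NOR w
t3 = x XOR t2 = x XOR ((z NOR y) NOR w)
t4 = z AND t3 = z AND (x XOR ((z NOR y) NOR w))
At x=0, y=0, z=0, w=0: circuit gives 0, formula gives 0.
At x=0, y=0, z=1, w=0: circuit gives 1, formula gives 1.
Agrees on all 16 inputs.

Yes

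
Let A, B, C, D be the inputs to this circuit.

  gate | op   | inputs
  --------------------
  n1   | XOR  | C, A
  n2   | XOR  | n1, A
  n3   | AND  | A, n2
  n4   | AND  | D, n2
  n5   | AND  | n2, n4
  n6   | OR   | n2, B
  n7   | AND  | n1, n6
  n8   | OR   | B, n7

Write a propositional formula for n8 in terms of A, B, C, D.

B OR ((C XOR A) AND (((C XOR A) XOR A) OR B))

n1 = C XOR A
n2 = n1 XOR A = (C XOR A) XOR A
n6 = n2 OR B = ((C XOR A) XOR A) OR B
n7 = n1 AND n6 = (C XOR A) AND (((C XOR A) XOR A) OR B)
n8 = B OR n7 = B OR ((C XOR A) AND (((C XOR A) XOR A) OR B))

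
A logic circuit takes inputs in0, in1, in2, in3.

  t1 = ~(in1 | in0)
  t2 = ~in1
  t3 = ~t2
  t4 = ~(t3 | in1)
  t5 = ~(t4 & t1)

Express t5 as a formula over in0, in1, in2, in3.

~((~(~~in1 | in1)) & (~(in1 | in0)))

t1 = ~(in1 | in0)
t2 = ~in1
t3 = ~t2 = ~~in1
t4 = ~(t3 | in1) = ~(~~in1 | in1)
t5 = ~(t4 & t1) = ~((~(~~in1 | in1)) & (~(in1 | in0)))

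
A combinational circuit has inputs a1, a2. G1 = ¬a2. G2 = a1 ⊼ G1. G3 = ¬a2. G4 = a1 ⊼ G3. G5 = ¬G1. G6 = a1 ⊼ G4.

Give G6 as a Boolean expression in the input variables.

a1 ⊼ (a1 ⊼ ¬a2)

G3 = ¬a2
G4 = a1 ⊼ G3 = a1 ⊼ ¬a2
G6 = a1 ⊼ G4 = a1 ⊼ (a1 ⊼ ¬a2)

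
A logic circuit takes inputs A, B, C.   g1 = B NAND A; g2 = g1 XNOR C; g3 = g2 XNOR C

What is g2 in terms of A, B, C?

g1 = B NAND A
g2 = g1 XNOR C = (B NAND A) XNOR C

(B NAND A) XNOR C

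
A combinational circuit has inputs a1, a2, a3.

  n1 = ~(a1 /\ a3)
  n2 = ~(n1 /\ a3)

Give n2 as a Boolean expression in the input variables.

~((~(a1 /\ a3)) /\ a3)

n1 = ~(a1 /\ a3)
n2 = ~(n1 /\ a3) = ~((~(a1 /\ a3)) /\ a3)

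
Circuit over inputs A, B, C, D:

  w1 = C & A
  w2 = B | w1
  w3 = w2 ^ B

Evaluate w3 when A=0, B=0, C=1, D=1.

0

w1 = 1 & 0 = 0
w2 = 0 | 0 = 0
w3 = 0 ^ 0 = 0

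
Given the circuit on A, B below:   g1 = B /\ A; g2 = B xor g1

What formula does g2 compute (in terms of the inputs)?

g1 = B /\ A
g2 = B xor g1 = B xor (B /\ A)

B xor (B /\ A)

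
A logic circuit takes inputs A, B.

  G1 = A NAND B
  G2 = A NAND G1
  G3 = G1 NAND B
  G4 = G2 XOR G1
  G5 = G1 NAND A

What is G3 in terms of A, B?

G1 = A NAND B
G3 = G1 NAND B = (A NAND B) NAND B

(A NAND B) NAND B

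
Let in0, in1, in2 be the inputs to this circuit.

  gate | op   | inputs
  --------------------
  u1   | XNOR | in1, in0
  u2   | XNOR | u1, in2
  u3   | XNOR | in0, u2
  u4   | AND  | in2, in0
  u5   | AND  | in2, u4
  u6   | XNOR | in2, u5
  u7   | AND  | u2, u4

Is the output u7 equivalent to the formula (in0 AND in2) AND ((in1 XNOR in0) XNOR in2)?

u1 = in1 XNOR in0
u2 = u1 XNOR in2 = (in1 XNOR in0) XNOR in2
u4 = in2 AND in0
u7 = u2 AND u4 = ((in1 XNOR in0) XNOR in2) AND (in2 AND in0)
At in0=0, in1=0, in2=0: circuit gives 0, formula gives 0.
At in0=1, in1=1, in2=1: circuit gives 1, formula gives 1.
Agrees on all 8 inputs.

Yes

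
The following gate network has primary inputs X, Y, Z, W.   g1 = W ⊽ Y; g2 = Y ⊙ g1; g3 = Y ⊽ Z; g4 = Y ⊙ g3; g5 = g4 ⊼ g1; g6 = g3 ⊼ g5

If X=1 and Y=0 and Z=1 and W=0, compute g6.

g1 = 0 ⊽ 0 = 1
g3 = 0 ⊽ 1 = 0
g4 = 0 ⊙ 0 = 1
g5 = 1 ⊼ 1 = 0
g6 = 0 ⊼ 0 = 1

1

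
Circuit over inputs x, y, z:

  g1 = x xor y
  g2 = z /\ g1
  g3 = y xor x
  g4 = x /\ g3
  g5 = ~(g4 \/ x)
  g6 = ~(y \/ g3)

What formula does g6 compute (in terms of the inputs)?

~(y \/ (y xor x))

g3 = y xor x
g6 = ~(y \/ g3) = ~(y \/ (y xor x))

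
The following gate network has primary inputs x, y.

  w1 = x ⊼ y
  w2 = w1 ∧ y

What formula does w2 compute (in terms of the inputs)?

(x ⊼ y) ∧ y

w1 = x ⊼ y
w2 = w1 ∧ y = (x ⊼ y) ∧ y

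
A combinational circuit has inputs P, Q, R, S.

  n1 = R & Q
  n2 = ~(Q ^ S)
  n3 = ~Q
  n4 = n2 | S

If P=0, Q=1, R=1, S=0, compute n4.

0

n2 = ~(1 ^ 0) = 0
n4 = 0 | 0 = 0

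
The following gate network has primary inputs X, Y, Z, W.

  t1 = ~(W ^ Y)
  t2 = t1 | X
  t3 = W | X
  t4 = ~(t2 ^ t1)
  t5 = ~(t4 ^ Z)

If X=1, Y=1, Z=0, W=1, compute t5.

0

t1 = ~(1 ^ 1) = 1
t2 = 1 | 1 = 1
t4 = ~(1 ^ 1) = 1
t5 = ~(1 ^ 0) = 0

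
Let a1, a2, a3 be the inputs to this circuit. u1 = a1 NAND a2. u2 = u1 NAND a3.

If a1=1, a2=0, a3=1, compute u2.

u1 = 1 NAND 0 = 1
u2 = 1 NAND 1 = 0

0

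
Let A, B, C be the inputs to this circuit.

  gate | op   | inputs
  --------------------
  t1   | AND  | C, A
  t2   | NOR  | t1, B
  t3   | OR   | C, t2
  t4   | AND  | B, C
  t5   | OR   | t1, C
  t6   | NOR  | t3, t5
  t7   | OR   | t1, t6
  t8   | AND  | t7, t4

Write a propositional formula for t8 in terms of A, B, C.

t1 = C AND A
t2 = t1 NOR B = (C AND A) NOR B
t3 = C OR t2 = C OR ((C AND A) NOR B)
t4 = B AND C
t5 = t1 OR C = (C AND A) OR C
t6 = t3 NOR t5 = (C OR ((C AND A) NOR B)) NOR ((C AND A) OR C)
t7 = t1 OR t6 = (C AND A) OR ((C OR ((C AND A) NOR B)) NOR ((C AND A) OR C))
t8 = t7 AND t4 = ((C AND A) OR ((C OR ((C AND A) NOR B)) NOR ((C AND A) OR C))) AND (B AND C)

((C AND A) OR ((C OR ((C AND A) NOR B)) NOR ((C AND A) OR C))) AND (B AND C)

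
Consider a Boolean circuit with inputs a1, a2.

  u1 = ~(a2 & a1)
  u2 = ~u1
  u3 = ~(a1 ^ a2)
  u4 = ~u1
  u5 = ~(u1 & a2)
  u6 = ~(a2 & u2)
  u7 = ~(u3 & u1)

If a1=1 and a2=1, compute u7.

u1 = ~(1 & 1) = 0
u3 = ~(1 ^ 1) = 1
u7 = ~(1 & 0) = 1

1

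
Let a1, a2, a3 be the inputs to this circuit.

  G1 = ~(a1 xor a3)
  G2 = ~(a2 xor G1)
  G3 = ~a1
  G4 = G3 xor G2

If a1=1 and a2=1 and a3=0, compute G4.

G1 = ~(1 xor 0) = 0
G2 = ~(1 xor 0) = 0
G3 = ~1 = 0
G4 = 0 xor 0 = 0

0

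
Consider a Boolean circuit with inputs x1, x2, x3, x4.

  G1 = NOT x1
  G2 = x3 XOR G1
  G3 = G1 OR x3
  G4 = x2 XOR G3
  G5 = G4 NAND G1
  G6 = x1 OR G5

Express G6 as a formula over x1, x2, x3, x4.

G1 = NOT x1
G3 = G1 OR x3 = NOT x1 OR x3
G4 = x2 XOR G3 = x2 XOR (NOT x1 OR x3)
G5 = G4 NAND G1 = (x2 XOR (NOT x1 OR x3)) NAND NOT x1
G6 = x1 OR G5 = x1 OR ((x2 XOR (NOT x1 OR x3)) NAND NOT x1)

x1 OR ((x2 XOR (NOT x1 OR x3)) NAND NOT x1)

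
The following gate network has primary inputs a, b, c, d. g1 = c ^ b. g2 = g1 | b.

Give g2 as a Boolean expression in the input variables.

(c ^ b) | b

g1 = c ^ b
g2 = g1 | b = (c ^ b) | b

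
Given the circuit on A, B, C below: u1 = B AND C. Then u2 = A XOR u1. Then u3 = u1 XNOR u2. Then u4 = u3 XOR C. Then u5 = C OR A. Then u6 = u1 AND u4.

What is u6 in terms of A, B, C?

(B AND C) AND (((B AND C) XNOR (A XOR (B AND C))) XOR C)

u1 = B AND C
u2 = A XOR u1 = A XOR (B AND C)
u3 = u1 XNOR u2 = (B AND C) XNOR (A XOR (B AND C))
u4 = u3 XOR C = ((B AND C) XNOR (A XOR (B AND C))) XOR C
u6 = u1 AND u4 = (B AND C) AND (((B AND C) XNOR (A XOR (B AND C))) XOR C)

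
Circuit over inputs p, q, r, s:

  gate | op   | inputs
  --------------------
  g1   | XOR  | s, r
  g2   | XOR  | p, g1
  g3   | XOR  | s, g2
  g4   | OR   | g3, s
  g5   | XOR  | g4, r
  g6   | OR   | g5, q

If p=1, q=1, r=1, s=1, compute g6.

1

g1 = 1 XOR 1 = 0
g2 = 1 XOR 0 = 1
g3 = 1 XOR 1 = 0
g4 = 0 OR 1 = 1
g5 = 1 XOR 1 = 0
g6 = 0 OR 1 = 1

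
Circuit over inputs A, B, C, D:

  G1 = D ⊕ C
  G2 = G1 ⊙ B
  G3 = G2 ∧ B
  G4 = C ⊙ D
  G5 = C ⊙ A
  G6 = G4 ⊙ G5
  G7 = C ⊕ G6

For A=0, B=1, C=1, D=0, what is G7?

0

G4 = 1 ⊙ 0 = 0
G5 = 1 ⊙ 0 = 0
G6 = 0 ⊙ 0 = 1
G7 = 1 ⊕ 1 = 0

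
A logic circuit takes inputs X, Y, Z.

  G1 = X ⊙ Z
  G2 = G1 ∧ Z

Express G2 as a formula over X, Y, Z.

(X ⊙ Z) ∧ Z

G1 = X ⊙ Z
G2 = G1 ∧ Z = (X ⊙ Z) ∧ Z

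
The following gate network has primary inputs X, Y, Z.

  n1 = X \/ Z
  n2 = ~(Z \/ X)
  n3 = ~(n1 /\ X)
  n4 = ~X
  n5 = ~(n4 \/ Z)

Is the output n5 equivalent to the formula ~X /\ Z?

n4 = ~X
n5 = ~(n4 \/ Z) = ~(~X \/ Z)
At X=0, Y=0, Z=1: circuit gives 0, formula gives 1.

No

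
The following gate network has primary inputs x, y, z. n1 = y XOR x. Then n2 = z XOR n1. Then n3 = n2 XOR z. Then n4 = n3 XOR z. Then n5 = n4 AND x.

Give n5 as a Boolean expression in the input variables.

n1 = y XOR x
n2 = z XOR n1 = z XOR (y XOR x)
n3 = n2 XOR z = (z XOR (y XOR x)) XOR z
n4 = n3 XOR z = ((z XOR (y XOR x)) XOR z) XOR z
n5 = n4 AND x = (((z XOR (y XOR x)) XOR z) XOR z) AND x

(((z XOR (y XOR x)) XOR z) XOR z) AND x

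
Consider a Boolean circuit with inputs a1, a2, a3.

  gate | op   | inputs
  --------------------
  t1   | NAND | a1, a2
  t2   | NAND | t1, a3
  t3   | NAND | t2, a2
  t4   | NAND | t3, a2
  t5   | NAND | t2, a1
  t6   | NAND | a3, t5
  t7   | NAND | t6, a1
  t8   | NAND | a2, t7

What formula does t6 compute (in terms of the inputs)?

t1 = a1 NAND a2
t2 = t1 NAND a3 = (a1 NAND a2) NAND a3
t5 = t2 NAND a1 = ((a1 NAND a2) NAND a3) NAND a1
t6 = a3 NAND t5 = a3 NAND (((a1 NAND a2) NAND a3) NAND a1)

a3 NAND (((a1 NAND a2) NAND a3) NAND a1)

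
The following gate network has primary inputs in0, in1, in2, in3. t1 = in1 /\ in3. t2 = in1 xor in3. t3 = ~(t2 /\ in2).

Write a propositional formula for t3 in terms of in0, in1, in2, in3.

~((in1 xor in3) /\ in2)

t2 = in1 xor in3
t3 = ~(t2 /\ in2) = ~((in1 xor in3) /\ in2)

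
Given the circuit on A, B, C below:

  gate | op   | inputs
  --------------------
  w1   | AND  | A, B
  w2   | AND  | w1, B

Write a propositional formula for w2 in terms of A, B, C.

(A AND B) AND B

w1 = A AND B
w2 = w1 AND B = (A AND B) AND B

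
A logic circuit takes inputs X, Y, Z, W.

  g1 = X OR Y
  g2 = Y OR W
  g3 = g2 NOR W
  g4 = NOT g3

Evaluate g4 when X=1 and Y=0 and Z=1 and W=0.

g2 = 0 OR 0 = 0
g3 = 0 NOR 0 = 1
g4 = NOT 1 = 0

0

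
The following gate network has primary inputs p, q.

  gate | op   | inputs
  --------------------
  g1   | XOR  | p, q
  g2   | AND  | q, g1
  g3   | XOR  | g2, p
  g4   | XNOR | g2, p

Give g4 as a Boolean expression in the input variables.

(q AND (p XOR q)) XNOR p

g1 = p XOR q
g2 = q AND g1 = q AND (p XOR q)
g4 = g2 XNOR p = (q AND (p XOR q)) XNOR p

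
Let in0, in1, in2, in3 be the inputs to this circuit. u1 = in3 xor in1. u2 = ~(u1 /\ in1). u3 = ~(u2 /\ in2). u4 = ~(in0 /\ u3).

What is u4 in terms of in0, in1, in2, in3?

u1 = in3 xor in1
u2 = ~(u1 /\ in1) = ~((in3 xor in1) /\ in1)
u3 = ~(u2 /\ in2) = ~((~((in3 xor in1) /\ in1)) /\ in2)
u4 = ~(in0 /\ u3) = ~(in0 /\ (~((~((in3 xor in1) /\ in1)) /\ in2)))

~(in0 /\ (~((~((in3 xor in1) /\ in1)) /\ in2)))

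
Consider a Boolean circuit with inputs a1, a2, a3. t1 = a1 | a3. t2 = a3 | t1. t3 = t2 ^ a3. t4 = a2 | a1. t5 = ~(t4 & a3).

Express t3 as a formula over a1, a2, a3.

(a3 | (a1 | a3)) ^ a3

t1 = a1 | a3
t2 = a3 | t1 = a3 | (a1 | a3)
t3 = t2 ^ a3 = (a3 | (a1 | a3)) ^ a3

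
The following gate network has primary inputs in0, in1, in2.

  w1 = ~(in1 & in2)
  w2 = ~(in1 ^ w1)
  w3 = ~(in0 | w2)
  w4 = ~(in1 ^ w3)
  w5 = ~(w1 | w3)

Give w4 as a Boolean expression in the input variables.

~(in1 ^ (~(in0 | (~(in1 ^ (~(in1 & in2)))))))

w1 = ~(in1 & in2)
w2 = ~(in1 ^ w1) = ~(in1 ^ (~(in1 & in2)))
w3 = ~(in0 | w2) = ~(in0 | (~(in1 ^ (~(in1 & in2)))))
w4 = ~(in1 ^ w3) = ~(in1 ^ (~(in0 | (~(in1 ^ (~(in1 & in2)))))))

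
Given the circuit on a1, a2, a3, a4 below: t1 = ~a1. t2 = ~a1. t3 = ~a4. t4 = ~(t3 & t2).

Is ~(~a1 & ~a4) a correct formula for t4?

t2 = ~a1
t3 = ~a4
t4 = ~(t3 & t2) = ~(~a4 & ~a1)
At a1=0, a2=0, a3=0, a4=0: circuit gives 0, formula gives 0.
At a1=0, a2=0, a3=0, a4=1: circuit gives 1, formula gives 1.
Agrees on all 16 inputs.

Yes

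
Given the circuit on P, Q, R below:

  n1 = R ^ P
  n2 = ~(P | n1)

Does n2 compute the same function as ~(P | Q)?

No

n1 = R ^ P
n2 = ~(P | n1) = ~(P | (R ^ P))
At P=0, Q=0, R=1: circuit gives 0, formula gives 1.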